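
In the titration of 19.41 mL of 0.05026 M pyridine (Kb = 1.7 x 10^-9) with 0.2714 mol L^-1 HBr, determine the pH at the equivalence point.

n(C5H5N) = 0.05026 x 0.01941 = 0.0009755 mol; V(HBr) at equivalence = 0.0009755/0.2714 = 0.003594 L.
At equivalence the base is fully converted to C5H5NH+; total volume = 0.02300 L, so [C5H5NH+] = 0.0009755/0.02300 = 0.04241 M.
Ka(C5H5NH+) = Kw/Kb = 1.0e-14 / 1.7 x 10^-9 = 5.88e-6.
[H^+] = sqrt(Ka x [C5H5NH+]) = sqrt(5.88e-6 x 0.04241) = 0.000499 M.
pH = -log(0.000499) = 3.30.

3.30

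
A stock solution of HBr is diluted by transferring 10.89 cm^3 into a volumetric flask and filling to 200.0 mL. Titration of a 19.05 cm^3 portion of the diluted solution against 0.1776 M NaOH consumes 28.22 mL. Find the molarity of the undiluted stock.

4.83 M

n(NaOH) = 0.1776 x 0.02822 = 0.005012 mol.
n(HBr) in the aliquot = 0.005012 mol.
[diluted HBr] = 0.005012 / 0.01905 = 0.2631 M.
Dilution factor = 200.0/10.89 = 18.37, so [stock] = 0.2631 x 18.37 = 4.83 M.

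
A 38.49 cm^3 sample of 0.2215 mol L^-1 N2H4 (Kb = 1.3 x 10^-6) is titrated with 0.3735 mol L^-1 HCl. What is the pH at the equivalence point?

4.49

n(N2H4) = 0.2215 x 0.03849 = 0.008526 mol; V(HCl) at equivalence = 0.008526/0.3735 = 0.02283 L.
At equivalence the base is fully converted to N2H5+; total volume = 0.06132 L, so [N2H5+] = 0.008526/0.06132 = 0.1390 M.
Ka(N2H5+) = Kw/Kb = 1.0e-14 / 1.3 x 10^-6 = 7.69e-9.
[H^+] = sqrt(Ka x [N2H5+]) = sqrt(7.69e-9 x 0.1390) = 3.27e-5 M.
pH = -log(3.27e-5) = 4.49.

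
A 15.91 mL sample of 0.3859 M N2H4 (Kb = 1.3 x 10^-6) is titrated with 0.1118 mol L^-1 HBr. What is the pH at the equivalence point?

n(N2H4) = 0.3859 x 0.01591 = 0.006140 mol; V(HBr) at equivalence = 0.006140/0.1118 = 0.05492 L.
At equivalence the base is fully converted to N2H5+; total volume = 0.07083 L, so [N2H5+] = 0.006140/0.07083 = 0.08669 M.
Ka(N2H5+) = Kw/Kb = 1.0e-14 / 1.3 x 10^-6 = 7.69e-9.
[H^+] = sqrt(Ka x [N2H5+]) = sqrt(7.69e-9 x 0.08669) = 2.58e-5 M.
pH = -log(2.58e-5) = 4.59.

4.59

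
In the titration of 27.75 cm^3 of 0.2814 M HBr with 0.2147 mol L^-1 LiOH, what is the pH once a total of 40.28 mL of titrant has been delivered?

12.09

n(acid) = 0.2814 x 0.02775 = 0.007809 mol; n(LiOH) added = 0.2147 x 0.04028 = 0.008648 mol.
Base is in excess by 0.008648 - 0.007809 = 0.0008393 mol in a total volume of 0.06803 L.
[OH^-] = 0.0008393/0.06803 = 0.01234 M, so pOH = 1.91 and pH = 14.00 - 1.91 = 12.09.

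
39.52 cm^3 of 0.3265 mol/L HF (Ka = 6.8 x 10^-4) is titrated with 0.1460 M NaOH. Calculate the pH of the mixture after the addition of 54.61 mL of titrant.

3.38

Initial n(HF) = 0.3265 x 0.03952 = 0.01290 mol.
n(NaOH) added = 0.1460 x 0.05461 = 0.007973 mol, converting that many moles of HF to F-.
Remaining n(HF) = 0.004930 mol; n(F-) = 0.007973 mol.
By Henderson-Hasselbalch, pH = pKa + log([A^-]/[HA]) = 3.17 + log(0.007973/0.004930) = 3.17 + (+0.21) = 3.38.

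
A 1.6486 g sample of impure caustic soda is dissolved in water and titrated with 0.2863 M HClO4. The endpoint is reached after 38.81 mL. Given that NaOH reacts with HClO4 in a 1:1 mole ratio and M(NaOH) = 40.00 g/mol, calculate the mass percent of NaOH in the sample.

n(HClO4) = 0.2863 x 0.03881 = 0.01111 mol.
n(NaOH) = 0.01111 / 1 = 0.01111 mol.
mass of NaOH = 0.01111 x 40.00 = 0.4445 g.
% purity = 0.4445 / 1.6486 x 100 = 27.0%.

27.0%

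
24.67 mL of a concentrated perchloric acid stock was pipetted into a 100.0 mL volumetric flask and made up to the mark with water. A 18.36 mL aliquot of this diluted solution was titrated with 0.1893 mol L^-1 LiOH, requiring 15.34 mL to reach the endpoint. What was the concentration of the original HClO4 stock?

n(LiOH) = 0.1893 x 0.01534 = 0.002904 mol.
n(HClO4) in the aliquot = 0.002904 mol.
[diluted HClO4] = 0.002904 / 0.01836 = 0.1582 M.
Dilution factor = 100.0/24.67 = 4.054, so [stock] = 0.1582 x 4.054 = 0.641 M.

0.641 M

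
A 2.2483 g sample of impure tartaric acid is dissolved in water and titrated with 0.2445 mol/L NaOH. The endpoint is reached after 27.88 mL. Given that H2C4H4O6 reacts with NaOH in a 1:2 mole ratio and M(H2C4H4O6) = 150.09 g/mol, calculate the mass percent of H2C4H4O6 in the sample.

22.8%

n(NaOH) = 0.2445 x 0.02788 = 0.006817 mol.
n(H2C4H4O6) = 0.006817 / 2 = 0.003408 mol.
mass of H2C4H4O6 = 0.003408 x 150.09 = 0.5116 g.
% purity = 0.5116 / 2.2483 x 100 = 22.8%.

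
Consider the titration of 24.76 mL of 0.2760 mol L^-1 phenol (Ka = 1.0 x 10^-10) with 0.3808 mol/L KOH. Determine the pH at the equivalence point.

11.60

n(C6H5OH) = 0.2760 x 0.02476 = 0.006834 mol; V(KOH) at equivalence = 0.006834/0.3808 = 0.01795 L.
At equivalence all the acid is converted to C6H5O-; total volume = 0.02476 + 0.01795 = 0.04271 L, so [C6H5O-] = 0.006834/0.04271 = 0.1600 M.
Kb = Kw/Ka = 1.0e-14 / 1.0 x 10^-10 = 0.000100.
[OH^-] = sqrt(Kb x [C6H5O-]) = sqrt(0.000100 x 0.1600) = 0.00400 M.
pOH = 2.40, so pH = 14.00 - 2.40 = 11.60.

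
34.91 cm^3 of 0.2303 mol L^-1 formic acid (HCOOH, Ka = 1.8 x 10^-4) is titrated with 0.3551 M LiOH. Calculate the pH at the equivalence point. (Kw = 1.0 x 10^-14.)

n(HCOOH) = 0.2303 x 0.03491 = 0.008040 mol; V(LiOH) at equivalence = 0.008040/0.3551 = 0.02264 L.
At equivalence all the acid is converted to HCOO-; total volume = 0.03491 + 0.02264 = 0.05755 L, so [HCOO-] = 0.008040/0.05755 = 0.1397 M.
Kb = Kw/Ka = 1.0e-14 / 1.8 x 10^-4 = 5.56e-11.
[OH^-] = sqrt(Kb x [HCOO-]) = sqrt(5.56e-11 x 0.1397) = 2.79e-6 M.
pOH = 5.56, so pH = 14.00 - 5.56 = 8.44.

8.44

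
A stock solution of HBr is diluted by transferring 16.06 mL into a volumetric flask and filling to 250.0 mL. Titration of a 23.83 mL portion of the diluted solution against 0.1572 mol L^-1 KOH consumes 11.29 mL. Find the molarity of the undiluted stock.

n(KOH) = 0.1572 x 0.01129 = 0.001775 mol.
n(HBr) in the aliquot = 0.001775 mol.
[diluted HBr] = 0.001775 / 0.02383 = 0.07448 M.
Dilution factor = 250.0/16.06 = 15.57, so [stock] = 0.07448 x 15.57 = 1.16 M.

1.16 M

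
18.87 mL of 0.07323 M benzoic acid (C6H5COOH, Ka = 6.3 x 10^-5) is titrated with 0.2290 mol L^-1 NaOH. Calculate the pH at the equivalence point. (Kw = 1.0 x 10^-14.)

8.47

n(C6H5COOH) = 0.07323 x 0.01887 = 0.001382 mol; V(NaOH) at equivalence = 0.001382/0.2290 = 0.006034 L.
At equivalence all the acid is converted to C6H5COO-; total volume = 0.01887 + 0.006034 = 0.02490 L, so [C6H5COO-] = 0.001382/0.02490 = 0.05549 M.
Kb = Kw/Ka = 1.0e-14 / 6.3 x 10^-5 = 1.59e-10.
[OH^-] = sqrt(Kb x [C6H5COO-]) = sqrt(1.59e-10 x 0.05549) = 2.97e-6 M.
pOH = 5.53, so pH = 14.00 - 5.53 = 8.47.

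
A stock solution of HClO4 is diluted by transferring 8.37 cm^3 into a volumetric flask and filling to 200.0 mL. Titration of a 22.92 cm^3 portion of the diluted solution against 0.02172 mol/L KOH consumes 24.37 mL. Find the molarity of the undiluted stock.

0.552 M

n(KOH) = 0.02172 x 0.02437 = 0.0005293 mol.
n(HClO4) in the aliquot = 0.0005293 mol.
[diluted HClO4] = 0.0005293 / 0.02292 = 0.02309 M.
Dilution factor = 200.0/8.370 = 23.89, so [stock] = 0.02309 x 23.89 = 0.552 M.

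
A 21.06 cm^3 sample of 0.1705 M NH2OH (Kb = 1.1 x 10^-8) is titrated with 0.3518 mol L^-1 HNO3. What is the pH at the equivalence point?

3.49

n(NH2OH) = 0.1705 x 0.02106 = 0.003591 mol; V(HNO3) at equivalence = 0.003591/0.3518 = 0.01021 L.
At equivalence the base is fully converted to NH3OH+; total volume = 0.03127 L, so [NH3OH+] = 0.003591/0.03127 = 0.1148 M.
Ka(NH3OH+) = Kw/Kb = 1.0e-14 / 1.1 x 10^-8 = 9.09e-7.
[H^+] = sqrt(Ka x [NH3OH+]) = sqrt(9.09e-7 x 0.1148) = 0.000323 M.
pH = -log(0.000323) = 3.49.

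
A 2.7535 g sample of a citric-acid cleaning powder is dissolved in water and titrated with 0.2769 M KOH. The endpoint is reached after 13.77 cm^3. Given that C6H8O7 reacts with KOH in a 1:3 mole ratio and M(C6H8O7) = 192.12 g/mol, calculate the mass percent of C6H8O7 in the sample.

8.87%

n(KOH) = 0.2769 x 0.01377 = 0.003813 mol.
n(C6H8O7) = 0.003813 / 3 = 0.001271 mol.
mass of C6H8O7 = 0.001271 x 192.12 = 0.2442 g.
% purity = 0.2442 / 2.7535 x 100 = 8.87%.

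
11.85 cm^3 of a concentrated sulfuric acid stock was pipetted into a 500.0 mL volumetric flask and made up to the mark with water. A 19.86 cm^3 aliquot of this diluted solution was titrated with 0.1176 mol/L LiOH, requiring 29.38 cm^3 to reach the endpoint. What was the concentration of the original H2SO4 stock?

n(LiOH) = 0.1176 x 0.02938 = 0.003455 mol.
n(H2SO4) in the aliquot = 0.003455 x 1/2 = 0.001728 mol.
[diluted H2SO4] = 0.001728 / 0.01986 = 0.08699 M.
Dilution factor = 500.0/11.85 = 42.19, so [stock] = 0.08699 x 42.19 = 3.67 M.

3.67 M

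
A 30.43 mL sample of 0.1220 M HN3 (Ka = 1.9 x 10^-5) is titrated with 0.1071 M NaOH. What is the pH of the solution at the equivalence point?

8.74

n(HN3) = 0.1220 x 0.03043 = 0.003712 mol; V(NaOH) at equivalence = 0.003712/0.1071 = 0.03466 L.
At equivalence all the acid is converted to N3-; total volume = 0.03043 + 0.03466 = 0.06509 L, so [N3-] = 0.003712/0.06509 = 0.05703 M.
Kb = Kw/Ka = 1.0e-14 / 1.9 x 10^-5 = 5.26e-10.
[OH^-] = sqrt(Kb x [N3-]) = sqrt(5.26e-10 x 0.05703) = 5.48e-6 M.
pOH = 5.26, so pH = 14.00 - 5.26 = 8.74.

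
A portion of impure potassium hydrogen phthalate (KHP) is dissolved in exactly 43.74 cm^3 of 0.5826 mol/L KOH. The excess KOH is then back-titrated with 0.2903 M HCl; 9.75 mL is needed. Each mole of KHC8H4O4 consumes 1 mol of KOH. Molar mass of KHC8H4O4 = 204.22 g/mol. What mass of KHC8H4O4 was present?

4.63 g

Total n(KOH) added = 0.5826 x 0.04374 = 0.02548 mol.
n(HCl) used = 0.2903 x 0.009750 = 0.002830 mol, which equals the excess n(KOH).
So n(KOH) consumed by the sample = 0.02548 - 0.002830 = 0.02265 mol.
n(KHC8H4O4) = 0.02265 / 1 = 0.02265 mol.
mass = 0.02265 mol x 204.22 g/mol = 4.63 g.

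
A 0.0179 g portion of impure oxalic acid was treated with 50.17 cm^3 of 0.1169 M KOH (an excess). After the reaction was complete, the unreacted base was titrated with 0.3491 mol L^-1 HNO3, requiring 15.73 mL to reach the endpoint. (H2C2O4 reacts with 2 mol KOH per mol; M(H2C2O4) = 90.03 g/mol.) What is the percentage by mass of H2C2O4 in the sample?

93.9%

Total n(KOH) added = 0.1169 x 0.05017 = 0.005865 mol.
n(HNO3) used = 0.3491 x 0.01573 = 0.005491 mol, which equals the excess n(KOH).
So n(KOH) consumed by the sample = 0.005865 - 0.005491 = 0.0003735 mol.
n(H2C2O4) = 0.0003735 / 2 = 0.0001868 mol.
mass H2C2O4 = 0.0001868 x 90.03 = 0.01681 g, so %H2C2O4 = 0.01681/0.0179 x 100 = 93.9%.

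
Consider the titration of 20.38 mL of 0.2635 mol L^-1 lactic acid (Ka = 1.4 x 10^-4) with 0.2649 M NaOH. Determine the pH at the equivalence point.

8.49

n(HC3H5O3) = 0.2635 x 0.02038 = 0.005370 mol; V(NaOH) at equivalence = 0.005370/0.2649 = 0.02027 L.
At equivalence all the acid is converted to C3H5O3-; total volume = 0.02038 + 0.02027 = 0.04065 L, so [C3H5O3-] = 0.005370/0.04065 = 0.1321 M.
Kb = Kw/Ka = 1.0e-14 / 1.4 x 10^-4 = 7.14e-11.
[OH^-] = sqrt(Kb x [C3H5O3-]) = sqrt(7.14e-11 x 0.1321) = 3.07e-6 M.
pOH = 5.51, so pH = 14.00 - 5.51 = 8.49.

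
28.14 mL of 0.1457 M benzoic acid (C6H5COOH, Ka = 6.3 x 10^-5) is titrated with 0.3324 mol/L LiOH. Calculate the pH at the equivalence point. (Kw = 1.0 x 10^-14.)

8.60

n(C6H5COOH) = 0.1457 x 0.02814 = 0.004100 mol; V(LiOH) at equivalence = 0.004100/0.3324 = 0.01233 L.
At equivalence all the acid is converted to C6H5COO-; total volume = 0.02814 + 0.01233 = 0.04047 L, so [C6H5COO-] = 0.004100/0.04047 = 0.1013 M.
Kb = Kw/Ka = 1.0e-14 / 6.3 x 10^-5 = 1.59e-10.
[OH^-] = sqrt(Kb x [C6H5COO-]) = sqrt(1.59e-10 x 0.1013) = 4.01e-6 M.
pOH = 5.40, so pH = 14.00 - 5.40 = 8.60.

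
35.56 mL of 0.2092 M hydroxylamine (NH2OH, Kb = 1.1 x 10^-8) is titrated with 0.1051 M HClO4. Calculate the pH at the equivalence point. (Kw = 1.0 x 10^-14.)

n(NH2OH) = 0.2092 x 0.03556 = 0.007439 mol; V(HClO4) at equivalence = 0.007439/0.1051 = 0.07078 L.
At equivalence the base is fully converted to NH3OH+; total volume = 0.1063 L, so [NH3OH+] = 0.007439/0.1063 = 0.06996 M.
Ka(NH3OH+) = Kw/Kb = 1.0e-14 / 1.1 x 10^-8 = 9.09e-7.
[H^+] = sqrt(Ka x [NH3OH+]) = sqrt(9.09e-7 x 0.06996) = 0.000252 M.
pH = -log(0.000252) = 3.60.

3.60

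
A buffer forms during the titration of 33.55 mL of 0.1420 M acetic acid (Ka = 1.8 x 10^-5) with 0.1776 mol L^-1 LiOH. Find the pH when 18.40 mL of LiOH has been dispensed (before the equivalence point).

5.08

Initial n(CH3COOH) = 0.1420 x 0.03355 = 0.004764 mol.
n(LiOH) added = 0.1776 x 0.01840 = 0.003268 mol, converting that many moles of CH3COOH to CH3COO-.
Remaining n(CH3COOH) = 0.001496 mol; n(CH3COO-) = 0.003268 mol.
By Henderson-Hasselbalch, pH = pKa + log([A^-]/[HA]) = 4.74 + log(0.003268/0.001496) = 4.74 + (+0.34) = 5.08.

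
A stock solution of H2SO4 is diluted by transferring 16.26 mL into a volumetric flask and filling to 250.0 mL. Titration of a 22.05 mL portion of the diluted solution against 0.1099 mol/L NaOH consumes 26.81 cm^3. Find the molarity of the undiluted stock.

n(NaOH) = 0.1099 x 0.02681 = 0.002946 mol.
n(H2SO4) in the aliquot = 0.002946 x 1/2 = 0.001473 mol.
[diluted H2SO4] = 0.001473 / 0.02205 = 0.06681 M.
Dilution factor = 250.0/16.26 = 15.38, so [stock] = 0.06681 x 15.38 = 1.03 M.

1.03 M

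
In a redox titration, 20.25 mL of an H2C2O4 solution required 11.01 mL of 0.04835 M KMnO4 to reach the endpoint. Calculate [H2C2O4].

0.0657 M

n(KMnO4) = 0.04835 x 0.01101 = 0.0005323 mol.
From the balanced equation, 2 mol KMnO4 reacts with 5 mol H2C2O4, so n(H2C2O4) = 0.0005323 x 5/2 = 0.001331 mol.
[H2C2O4] = 0.001331 / 0.02025 L = 0.0657 M.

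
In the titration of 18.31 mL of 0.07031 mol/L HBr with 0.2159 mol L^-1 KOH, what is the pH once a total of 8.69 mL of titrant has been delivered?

n(acid) = 0.07031 x 0.01831 = 0.001287 mol; n(KOH) added = 0.2159 x 0.008690 = 0.001876 mol.
Base is in excess by 0.001876 - 0.001287 = 0.0005888 mol in a total volume of 0.02700 L.
[OH^-] = 0.0005888/0.02700 = 0.02181 M, so pOH = 1.66 and pH = 14.00 - 1.66 = 12.34.

12.34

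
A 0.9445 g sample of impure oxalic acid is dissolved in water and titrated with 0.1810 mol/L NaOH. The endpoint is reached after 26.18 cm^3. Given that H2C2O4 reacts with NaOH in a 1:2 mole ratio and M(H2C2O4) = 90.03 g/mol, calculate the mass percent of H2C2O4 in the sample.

22.6%

n(NaOH) = 0.1810 x 0.02618 = 0.004739 mol.
n(H2C2O4) = 0.004739 / 2 = 0.002369 mol.
mass of H2C2O4 = 0.002369 x 90.03 = 0.2133 g.
% purity = 0.2133 / 0.9445 x 100 = 22.6%.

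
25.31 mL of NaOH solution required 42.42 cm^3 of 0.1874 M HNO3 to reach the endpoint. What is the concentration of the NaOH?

n(HNO3) delivered = 0.1874 x 0.04242 = 0.007950 mol.
For a 1:1 reaction, n(NaOH) = 0.007950 mol.
[NaOH] = 0.007950 mol / 0.02531 L = 0.314 M.

0.314 M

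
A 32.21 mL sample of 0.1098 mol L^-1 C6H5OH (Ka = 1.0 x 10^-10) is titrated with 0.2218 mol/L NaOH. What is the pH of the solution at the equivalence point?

11.43

n(C6H5OH) = 0.1098 x 0.03221 = 0.003537 mol; V(NaOH) at equivalence = 0.003537/0.2218 = 0.01595 L.
At equivalence all the acid is converted to C6H5O-; total volume = 0.03221 + 0.01595 = 0.04816 L, so [C6H5O-] = 0.003537/0.04816 = 0.07344 M.
Kb = Kw/Ka = 1.0e-14 / 1.0 x 10^-10 = 0.000100.
[OH^-] = sqrt(Kb x [C6H5O-]) = sqrt(0.000100 x 0.07344) = 0.00271 M.
pOH = 2.57, so pH = 14.00 - 2.57 = 11.43.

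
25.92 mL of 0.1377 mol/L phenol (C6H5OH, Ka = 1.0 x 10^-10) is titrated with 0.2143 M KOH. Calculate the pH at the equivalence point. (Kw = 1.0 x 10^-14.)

11.46

n(C6H5OH) = 0.1377 x 0.02592 = 0.003569 mol; V(KOH) at equivalence = 0.003569/0.2143 = 0.01666 L.
At equivalence all the acid is converted to C6H5O-; total volume = 0.02592 + 0.01666 = 0.04258 L, so [C6H5O-] = 0.003569/0.04258 = 0.08383 M.
Kb = Kw/Ka = 1.0e-14 / 1.0 x 10^-10 = 0.000100.
[OH^-] = sqrt(Kb x [C6H5O-]) = sqrt(0.000100 x 0.08383) = 0.00290 M.
pOH = 2.54, so pH = 14.00 - 2.54 = 11.46.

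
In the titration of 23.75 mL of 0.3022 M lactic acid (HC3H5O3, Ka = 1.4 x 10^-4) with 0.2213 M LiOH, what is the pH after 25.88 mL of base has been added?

4.45

Initial n(HC3H5O3) = 0.3022 x 0.02375 = 0.007177 mol.
n(LiOH) added = 0.2213 x 0.02588 = 0.005727 mol, converting that many moles of HC3H5O3 to C3H5O3-.
Remaining n(HC3H5O3) = 0.001450 mol; n(C3H5O3-) = 0.005727 mol.
By Henderson-Hasselbalch, pH = pKa + log([A^-]/[HA]) = 3.85 + log(0.005727/0.001450) = 3.85 + (+0.60) = 4.45.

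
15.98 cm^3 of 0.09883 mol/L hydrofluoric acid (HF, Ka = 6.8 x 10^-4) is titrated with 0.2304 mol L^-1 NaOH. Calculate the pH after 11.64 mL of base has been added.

12.60

n(acid) = 0.09883 x 0.01598 = 0.001579 mol; n(NaOH) added = 0.2304 x 0.01164 = 0.002682 mol.
Base is in excess by 0.002682 - 0.001579 = 0.001103 mol in a total volume of 0.02762 L.
[OH^-] = 0.001103/0.02762 = 0.03992 M, so pOH = 1.40 and pH = 14.00 - 1.40 = 12.60.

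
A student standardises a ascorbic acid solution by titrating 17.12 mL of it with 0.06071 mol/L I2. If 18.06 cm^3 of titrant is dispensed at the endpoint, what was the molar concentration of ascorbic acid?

n(I2) = 0.06071 x 0.01806 = 0.001096 mol.
From the balanced equation, 1 mol I2 reacts with 1 mol ascorbic acid, so n(ascorbic acid) = 0.001096 x 1/1 = 0.001096 mol.
[ascorbic acid] = 0.001096 / 0.01712 L = 0.0640 M.

0.0640 M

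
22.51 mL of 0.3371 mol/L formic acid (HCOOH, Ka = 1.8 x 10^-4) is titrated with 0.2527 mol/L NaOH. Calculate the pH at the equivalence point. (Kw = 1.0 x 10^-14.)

8.45

n(HCOOH) = 0.3371 x 0.02251 = 0.007588 mol; V(NaOH) at equivalence = 0.007588/0.2527 = 0.03003 L.
At equivalence all the acid is converted to HCOO-; total volume = 0.02251 + 0.03003 = 0.05254 L, so [HCOO-] = 0.007588/0.05254 = 0.1444 M.
Kb = Kw/Ka = 1.0e-14 / 1.8 x 10^-4 = 5.56e-11.
[OH^-] = sqrt(Kb x [HCOO-]) = sqrt(5.56e-11 x 0.1444) = 2.83e-6 M.
pOH = 5.55, so pH = 14.00 - 5.55 = 8.45.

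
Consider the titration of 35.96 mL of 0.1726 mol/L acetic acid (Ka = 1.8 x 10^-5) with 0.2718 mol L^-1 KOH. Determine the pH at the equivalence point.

8.88

n(CH3COOH) = 0.1726 x 0.03596 = 0.006207 mol; V(KOH) at equivalence = 0.006207/0.2718 = 0.02284 L.
At equivalence all the acid is converted to CH3COO-; total volume = 0.03596 + 0.02284 = 0.05880 L, so [CH3COO-] = 0.006207/0.05880 = 0.1056 M.
Kb = Kw/Ka = 1.0e-14 / 1.8 x 10^-5 = 5.56e-10.
[OH^-] = sqrt(Kb x [CH3COO-]) = sqrt(5.56e-10 x 0.1056) = 7.66e-6 M.
pOH = 5.12, so pH = 14.00 - 5.12 = 8.88.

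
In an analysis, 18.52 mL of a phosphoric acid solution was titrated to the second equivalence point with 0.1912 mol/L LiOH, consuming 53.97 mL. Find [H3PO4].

0.279 M

n(LiOH) = 0.1912 x 0.05397 = 0.01032 mol.
At the second equivalence point, 2 mol OH^- react per mol H3PO4, so n(H3PO4) = 0.01032 / 2 = 0.005160 mol.
[H3PO4] = 0.005160 / 0.01852 L = 0.279 M.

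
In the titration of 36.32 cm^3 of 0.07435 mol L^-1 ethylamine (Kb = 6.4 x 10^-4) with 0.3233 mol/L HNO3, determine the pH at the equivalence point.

6.01

n(C2H5NH2) = 0.07435 x 0.03632 = 0.002700 mol; V(HNO3) at equivalence = 0.002700/0.3233 = 0.008353 L.
At equivalence the base is fully converted to C2H5NH3+; total volume = 0.04467 L, so [C2H5NH3+] = 0.002700/0.04467 = 0.06045 M.
Ka(C2H5NH3+) = Kw/Kb = 1.0e-14 / 6.4 x 10^-4 = 1.56e-11.
[H^+] = sqrt(Ka x [C2H5NH3+]) = sqrt(1.56e-11 x 0.06045) = 9.72e-7 M.
pH = -log(9.72e-7) = 6.01.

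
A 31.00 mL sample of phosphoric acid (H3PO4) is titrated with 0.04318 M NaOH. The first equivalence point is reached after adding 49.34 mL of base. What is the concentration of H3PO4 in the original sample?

0.0687 M

n(NaOH) = 0.04318 x 0.04934 = 0.002131 mol.
At the first equivalence point, 1 mol OH^- react per mol H3PO4, so n(H3PO4) = 0.002131 / 1 = 0.002131 mol.
[H3PO4] = 0.002131 / 0.03100 L = 0.0687 M.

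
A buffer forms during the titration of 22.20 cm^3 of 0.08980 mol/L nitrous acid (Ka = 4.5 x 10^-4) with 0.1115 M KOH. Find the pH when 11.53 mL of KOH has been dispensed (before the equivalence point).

3.61

Initial n(HNO2) = 0.08980 x 0.02220 = 0.001994 mol.
n(KOH) added = 0.1115 x 0.01153 = 0.001286 mol, converting that many moles of HNO2 to NO2-.
Remaining n(HNO2) = 0.0007080 mol; n(NO2-) = 0.001286 mol.
By Henderson-Hasselbalch, pH = pKa + log([A^-]/[HA]) = 3.35 + log(0.001286/0.0007080) = 3.35 + (+0.26) = 3.61.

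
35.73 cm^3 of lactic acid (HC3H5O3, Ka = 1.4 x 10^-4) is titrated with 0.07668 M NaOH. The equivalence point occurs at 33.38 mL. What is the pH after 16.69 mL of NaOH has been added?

3.85

16.69 mL is exactly half the equivalence volume (33.38/2), i.e. the half-equivalence point.
There, n(HA) = n(A^-), so pH = pKa = -log(1.4 x 10^-4) = 3.85.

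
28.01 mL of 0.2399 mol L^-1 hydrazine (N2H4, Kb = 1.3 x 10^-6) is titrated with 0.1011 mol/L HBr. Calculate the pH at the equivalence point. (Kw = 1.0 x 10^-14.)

4.63

n(N2H4) = 0.2399 x 0.02801 = 0.006720 mol; V(HBr) at equivalence = 0.006720/0.1011 = 0.06646 L.
At equivalence the base is fully converted to N2H5+; total volume = 0.09447 L, so [N2H5+] = 0.006720/0.09447 = 0.07113 M.
Ka(N2H5+) = Kw/Kb = 1.0e-14 / 1.3 x 10^-6 = 7.69e-9.
[H^+] = sqrt(Ka x [N2H5+]) = sqrt(7.69e-9 x 0.07113) = 2.34e-5 M.
pH = -log(2.34e-5) = 4.63.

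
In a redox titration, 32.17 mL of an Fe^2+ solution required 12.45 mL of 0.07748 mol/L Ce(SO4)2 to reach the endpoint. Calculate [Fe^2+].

0.0300 M

n(Ce(SO4)2) = 0.07748 x 0.01245 = 0.0009646 mol.
From the balanced equation, 1 mol Ce(SO4)2 reacts with 1 mol Fe^2+, so n(Fe^2+) = 0.0009646 x 1/1 = 0.0009646 mol.
[Fe^2+] = 0.0009646 / 0.03217 L = 0.0300 M.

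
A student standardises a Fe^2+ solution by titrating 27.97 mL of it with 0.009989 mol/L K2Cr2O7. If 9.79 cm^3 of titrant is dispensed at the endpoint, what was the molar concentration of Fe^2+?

n(K2Cr2O7) = 0.009989 x 0.009790 = 9.779e-5 mol.
From the balanced equation, 1 mol K2Cr2O7 reacts with 6 mol Fe^2+, so n(Fe^2+) = 9.779e-5 x 6/1 = 0.0005868 mol.
[Fe^2+] = 0.0005868 / 0.02797 L = 0.0210 M.

0.0210 M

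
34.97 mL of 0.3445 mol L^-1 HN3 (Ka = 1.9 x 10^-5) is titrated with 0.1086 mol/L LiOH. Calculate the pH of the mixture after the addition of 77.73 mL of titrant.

Initial n(HN3) = 0.3445 x 0.03497 = 0.01205 mol.
n(LiOH) added = 0.1086 x 0.07773 = 0.008441 mol, converting that many moles of HN3 to N3-.
Remaining n(HN3) = 0.003606 mol; n(N3-) = 0.008441 mol.
By Henderson-Hasselbalch, pH = pKa + log([A^-]/[HA]) = 4.72 + log(0.008441/0.003606) = 4.72 + (+0.37) = 5.09.

5.09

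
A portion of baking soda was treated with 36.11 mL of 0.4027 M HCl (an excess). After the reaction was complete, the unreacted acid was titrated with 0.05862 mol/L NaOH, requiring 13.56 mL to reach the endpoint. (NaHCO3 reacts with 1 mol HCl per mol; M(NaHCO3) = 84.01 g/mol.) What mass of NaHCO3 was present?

Total n(HCl) added = 0.4027 x 0.03611 = 0.01454 mol.
n(NaOH) used = 0.05862 x 0.01356 = 0.0007949 mol, which equals the excess n(HCl).
So n(HCl) consumed by the sample = 0.01454 - 0.0007949 = 0.01375 mol.
n(NaHCO3) = 0.01375 / 1 = 0.01375 mol.
mass = 0.01375 mol x 84.01 g/mol = 1.15 g.

1.15 g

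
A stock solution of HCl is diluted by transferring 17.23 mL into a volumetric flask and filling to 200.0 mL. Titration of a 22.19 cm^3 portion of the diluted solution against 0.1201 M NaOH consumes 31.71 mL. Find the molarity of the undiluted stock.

n(NaOH) = 0.1201 x 0.03171 = 0.003808 mol.
n(HCl) in the aliquot = 0.003808 mol.
[diluted HCl] = 0.003808 / 0.02219 = 0.1716 M.
Dilution factor = 200.0/17.23 = 11.61, so [stock] = 0.1716 x 11.61 = 1.99 M.

1.99 M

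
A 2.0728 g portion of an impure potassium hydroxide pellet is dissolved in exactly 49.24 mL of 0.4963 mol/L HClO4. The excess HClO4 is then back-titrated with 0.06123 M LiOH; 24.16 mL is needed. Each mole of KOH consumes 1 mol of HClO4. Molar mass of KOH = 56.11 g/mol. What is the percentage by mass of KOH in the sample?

Total n(HClO4) added = 0.4963 x 0.04924 = 0.02444 mol.
n(LiOH) used = 0.06123 x 0.02416 = 0.001479 mol, which equals the excess n(HClO4).
So n(HClO4) consumed by the sample = 0.02444 - 0.001479 = 0.02296 mol.
n(KOH) = 0.02296 / 1 = 0.02296 mol.
mass KOH = 0.02296 x 56.11 = 1.288 g, so %KOH = 1.288/2.0728 x 100 = 62.1%.

62.1%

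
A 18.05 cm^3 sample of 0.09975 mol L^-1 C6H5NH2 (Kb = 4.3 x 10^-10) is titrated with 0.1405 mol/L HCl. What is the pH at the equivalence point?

n(C6H5NH2) = 0.09975 x 0.01805 = 0.001800 mol; V(HCl) at equivalence = 0.001800/0.1405 = 0.01281 L.
At equivalence the base is fully converted to C6H5NH3+; total volume = 0.03086 L, so [C6H5NH3+] = 0.001800/0.03086 = 0.05833 M.
Ka(C6H5NH3+) = Kw/Kb = 1.0e-14 / 4.3 x 10^-10 = 2.33e-5.
[H^+] = sqrt(Ka x [C6H5NH3+]) = sqrt(2.33e-5 x 0.05833) = 0.00116 M.
pH = -log(0.00116) = 2.93.

2.93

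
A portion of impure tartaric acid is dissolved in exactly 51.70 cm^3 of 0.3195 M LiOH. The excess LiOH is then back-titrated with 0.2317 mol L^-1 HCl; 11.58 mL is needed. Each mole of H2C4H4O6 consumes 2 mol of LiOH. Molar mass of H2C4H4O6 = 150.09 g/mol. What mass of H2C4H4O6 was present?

1.04 g

Total n(LiOH) added = 0.3195 x 0.05170 = 0.01652 mol.
n(HCl) used = 0.2317 x 0.01158 = 0.002683 mol, which equals the excess n(LiOH).
So n(LiOH) consumed by the sample = 0.01652 - 0.002683 = 0.01384 mol.
n(H2C4H4O6) = 0.01384 / 2 = 0.006918 mol.
mass = 0.006918 mol x 150.09 g/mol = 1.04 g.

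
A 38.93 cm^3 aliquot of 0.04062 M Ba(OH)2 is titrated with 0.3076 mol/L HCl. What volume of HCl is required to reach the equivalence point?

10.3 mL

n(Ba(OH)2) = 0.04062 mol/L x 0.03893 L = 0.001581 mol.
The neutralisation is 1 Ba(OH)2 : 2 HCl, so n(HCl) = 0.001581 x 2/1 = 0.003163 mol.
V(HCl) = 0.003163 / 0.3076 = 0.01028 L = 10.3 mL.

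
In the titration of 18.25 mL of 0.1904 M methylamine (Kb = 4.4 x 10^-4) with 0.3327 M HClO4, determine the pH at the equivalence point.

5.78

n(CH3NH2) = 0.1904 x 0.01825 = 0.003475 mol; V(HClO4) at equivalence = 0.003475/0.3327 = 0.01044 L.
At equivalence the base is fully converted to CH3NH3+; total volume = 0.02869 L, so [CH3NH3+] = 0.003475/0.02869 = 0.1211 M.
Ka(CH3NH3+) = Kw/Kb = 1.0e-14 / 4.4 x 10^-4 = 2.27e-11.
[H^+] = sqrt(Ka x [CH3NH3+]) = sqrt(2.27e-11 x 0.1211) = 1.66e-6 M.
pH = -log(1.66e-6) = 5.78.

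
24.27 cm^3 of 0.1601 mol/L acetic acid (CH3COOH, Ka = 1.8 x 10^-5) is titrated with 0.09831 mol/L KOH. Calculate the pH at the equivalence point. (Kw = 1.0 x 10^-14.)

8.76

n(CH3COOH) = 0.1601 x 0.02427 = 0.003886 mol; V(KOH) at equivalence = 0.003886/0.09831 = 0.03952 L.
At equivalence all the acid is converted to CH3COO-; total volume = 0.02427 + 0.03952 = 0.06379 L, so [CH3COO-] = 0.003886/0.06379 = 0.06091 M.
Kb = Kw/Ka = 1.0e-14 / 1.8 x 10^-5 = 5.56e-10.
[OH^-] = sqrt(Kb x [CH3COO-]) = sqrt(5.56e-10 x 0.06091) = 5.82e-6 M.
pOH = 5.24, so pH = 14.00 - 5.24 = 8.76.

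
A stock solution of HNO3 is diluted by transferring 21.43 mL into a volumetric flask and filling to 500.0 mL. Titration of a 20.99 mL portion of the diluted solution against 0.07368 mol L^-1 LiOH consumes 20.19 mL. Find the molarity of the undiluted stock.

1.65 M

n(LiOH) = 0.07368 x 0.02019 = 0.001488 mol.
n(HNO3) in the aliquot = 0.001488 mol.
[diluted HNO3] = 0.001488 / 0.02099 = 0.07087 M.
Dilution factor = 500.0/21.43 = 23.33, so [stock] = 0.07087 x 23.33 = 1.65 M.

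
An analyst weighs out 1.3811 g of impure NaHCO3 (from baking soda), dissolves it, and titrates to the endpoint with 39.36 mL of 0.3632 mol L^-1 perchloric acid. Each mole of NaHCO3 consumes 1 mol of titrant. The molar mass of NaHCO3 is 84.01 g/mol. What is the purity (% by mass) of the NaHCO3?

n(HClO4) = 0.3632 x 0.03936 = 0.01430 mol.
n(NaHCO3) = 0.01430 / 1 = 0.01430 mol.
mass of NaHCO3 = 0.01430 x 84.01 = 1.201 g.
% purity = 1.201 / 1.3811 x 100 = 87.0%.

87.0%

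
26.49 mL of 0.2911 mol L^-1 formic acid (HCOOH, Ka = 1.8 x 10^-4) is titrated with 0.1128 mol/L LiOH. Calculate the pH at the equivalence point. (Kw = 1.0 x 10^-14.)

n(HCOOH) = 0.2911 x 0.02649 = 0.007711 mol; V(LiOH) at equivalence = 0.007711/0.1128 = 0.06836 L.
At equivalence all the acid is converted to HCOO-; total volume = 0.02649 + 0.06836 = 0.09485 L, so [HCOO-] = 0.007711/0.09485 = 0.08130 M.
Kb = Kw/Ka = 1.0e-14 / 1.8 x 10^-4 = 5.56e-11.
[OH^-] = sqrt(Kb x [HCOO-]) = sqrt(5.56e-11 x 0.08130) = 2.13e-6 M.
pOH = 5.67, so pH = 14.00 - 5.67 = 8.33.

8.33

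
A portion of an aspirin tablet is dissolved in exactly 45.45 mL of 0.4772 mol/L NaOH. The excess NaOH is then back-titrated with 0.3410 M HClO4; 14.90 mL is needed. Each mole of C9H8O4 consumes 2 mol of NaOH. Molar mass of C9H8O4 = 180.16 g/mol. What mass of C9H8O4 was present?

Total n(NaOH) added = 0.4772 x 0.04545 = 0.02169 mol.
n(HClO4) used = 0.3410 x 0.01490 = 0.005081 mol, which equals the excess n(NaOH).
So n(NaOH) consumed by the sample = 0.02169 - 0.005081 = 0.01661 mol.
n(C9H8O4) = 0.01661 / 2 = 0.008304 mol.
mass = 0.008304 mol x 180.16 g/mol = 1.50 g.

1.50 g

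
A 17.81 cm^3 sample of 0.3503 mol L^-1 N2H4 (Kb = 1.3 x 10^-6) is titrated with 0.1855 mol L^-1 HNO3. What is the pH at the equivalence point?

4.52

n(N2H4) = 0.3503 x 0.01781 = 0.006239 mol; V(HNO3) at equivalence = 0.006239/0.1855 = 0.03363 L.
At equivalence the base is fully converted to N2H5+; total volume = 0.05144 L, so [N2H5+] = 0.006239/0.05144 = 0.1213 M.
Ka(N2H5+) = Kw/Kb = 1.0e-14 / 1.3 x 10^-6 = 7.69e-9.
[H^+] = sqrt(Ka x [N2H5+]) = sqrt(7.69e-9 x 0.1213) = 3.05e-5 M.
pH = -log(3.05e-5) = 4.52.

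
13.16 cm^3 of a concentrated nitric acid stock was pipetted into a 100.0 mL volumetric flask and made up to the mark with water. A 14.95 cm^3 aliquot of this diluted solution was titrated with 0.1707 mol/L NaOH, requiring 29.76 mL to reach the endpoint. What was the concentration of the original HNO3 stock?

n(NaOH) = 0.1707 x 0.02976 = 0.005080 mol.
n(HNO3) in the aliquot = 0.005080 mol.
[diluted HNO3] = 0.005080 / 0.01495 = 0.3398 M.
Dilution factor = 100.0/13.16 = 7.599, so [stock] = 0.3398 x 7.599 = 2.58 M.

2.58 M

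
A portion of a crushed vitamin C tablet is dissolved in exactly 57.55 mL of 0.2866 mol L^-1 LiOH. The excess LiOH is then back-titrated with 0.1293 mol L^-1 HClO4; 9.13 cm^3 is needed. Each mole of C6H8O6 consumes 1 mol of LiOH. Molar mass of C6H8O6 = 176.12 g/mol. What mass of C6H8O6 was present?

2.70 g

Total n(LiOH) added = 0.2866 x 0.05755 = 0.01649 mol.
n(HClO4) used = 0.1293 x 0.009130 = 0.001181 mol, which equals the excess n(LiOH).
So n(LiOH) consumed by the sample = 0.01649 - 0.001181 = 0.01531 mol.
n(C6H8O6) = 0.01531 / 1 = 0.01531 mol.
mass = 0.01531 mol x 176.12 g/mol = 2.70 g.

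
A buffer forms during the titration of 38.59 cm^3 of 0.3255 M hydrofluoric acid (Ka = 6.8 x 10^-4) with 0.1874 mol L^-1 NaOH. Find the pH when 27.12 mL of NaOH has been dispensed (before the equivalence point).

3.00

Initial n(HF) = 0.3255 x 0.03859 = 0.01256 mol.
n(NaOH) added = 0.1874 x 0.02712 = 0.005082 mol, converting that many moles of HF to F-.
Remaining n(HF) = 0.007479 mol; n(F-) = 0.005082 mol.
By Henderson-Hasselbalch, pH = pKa + log([A^-]/[HA]) = 3.17 + log(0.005082/0.007479) = 3.17 + (-0.17) = 3.00.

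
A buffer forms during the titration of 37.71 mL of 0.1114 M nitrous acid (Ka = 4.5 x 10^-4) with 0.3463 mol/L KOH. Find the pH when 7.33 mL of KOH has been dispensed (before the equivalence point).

Initial n(HNO2) = 0.1114 x 0.03771 = 0.004201 mol.
n(KOH) added = 0.3463 x 0.007330 = 0.002538 mol, converting that many moles of HNO2 to NO2-.
Remaining n(HNO2) = 0.001663 mol; n(NO2-) = 0.002538 mol.
By Henderson-Hasselbalch, pH = pKa + log([A^-]/[HA]) = 3.35 + log(0.002538/0.001663) = 3.35 + (+0.18) = 3.53.

3.53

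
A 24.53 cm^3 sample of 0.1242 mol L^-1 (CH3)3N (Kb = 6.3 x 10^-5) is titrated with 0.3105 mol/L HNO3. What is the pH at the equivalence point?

n((CH3)3N) = 0.1242 x 0.02453 = 0.003047 mol; V(HNO3) at equivalence = 0.003047/0.3105 = 0.009812 L.
At equivalence the base is fully converted to (CH3)3NH+; total volume = 0.03434 L, so [(CH3)3NH+] = 0.003047/0.03434 = 0.08871 M.
Ka((CH3)3NH+) = Kw/Kb = 1.0e-14 / 6.3 x 10^-5 = 1.59e-10.
[H^+] = sqrt(Ka x [(CH3)3NH+]) = sqrt(1.59e-10 x 0.08871) = 3.75e-6 M.
pH = -log(3.75e-6) = 5.43.

5.43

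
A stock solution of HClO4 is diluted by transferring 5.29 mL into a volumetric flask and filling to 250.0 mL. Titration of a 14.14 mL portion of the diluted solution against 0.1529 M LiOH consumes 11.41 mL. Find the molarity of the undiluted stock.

5.83 M

n(LiOH) = 0.1529 x 0.01141 = 0.001745 mol.
n(HClO4) in the aliquot = 0.001745 mol.
[diluted HClO4] = 0.001745 / 0.01414 = 0.1234 M.
Dilution factor = 250.0/5.290 = 47.26, so [stock] = 0.1234 x 47.26 = 5.83 M.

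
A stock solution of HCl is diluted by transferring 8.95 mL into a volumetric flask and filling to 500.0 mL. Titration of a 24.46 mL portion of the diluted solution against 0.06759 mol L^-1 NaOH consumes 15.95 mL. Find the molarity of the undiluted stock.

n(NaOH) = 0.06759 x 0.01595 = 0.001078 mol.
n(HCl) in the aliquot = 0.001078 mol.
[diluted HCl] = 0.001078 / 0.02446 = 0.04407 M.
Dilution factor = 500.0/8.950 = 55.87, so [stock] = 0.04407 x 55.87 = 2.46 M.

2.46 M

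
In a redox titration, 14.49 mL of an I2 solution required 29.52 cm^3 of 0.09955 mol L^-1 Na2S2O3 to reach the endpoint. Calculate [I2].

0.101 M

n(Na2S2O3) = 0.09955 x 0.02952 = 0.002939 mol.
From the balanced equation, 2 mol Na2S2O3 reacts with 1 mol I2, so n(I2) = 0.002939 x 1/2 = 0.001469 mol.
[I2] = 0.001469 / 0.01449 L = 0.101 M.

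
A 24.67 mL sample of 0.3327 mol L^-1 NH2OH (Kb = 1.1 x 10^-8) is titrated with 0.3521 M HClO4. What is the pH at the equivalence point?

n(NH2OH) = 0.3327 x 0.02467 = 0.008208 mol; V(HClO4) at equivalence = 0.008208/0.3521 = 0.02331 L.
At equivalence the base is fully converted to NH3OH+; total volume = 0.04798 L, so [NH3OH+] = 0.008208/0.04798 = 0.1711 M.
Ka(NH3OH+) = Kw/Kb = 1.0e-14 / 1.1 x 10^-8 = 9.09e-7.
[H^+] = sqrt(Ka x [NH3OH+]) = sqrt(9.09e-7 x 0.1711) = 0.000394 M.
pH = -log(0.000394) = 3.40.

3.40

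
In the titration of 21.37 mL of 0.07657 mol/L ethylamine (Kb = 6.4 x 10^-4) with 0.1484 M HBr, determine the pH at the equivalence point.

n(C2H5NH2) = 0.07657 x 0.02137 = 0.001636 mol; V(HBr) at equivalence = 0.001636/0.1484 = 0.01103 L.
At equivalence the base is fully converted to C2H5NH3+; total volume = 0.03240 L, so [C2H5NH3+] = 0.001636/0.03240 = 0.05051 M.
Ka(C2H5NH3+) = Kw/Kb = 1.0e-14 / 6.4 x 10^-4 = 1.56e-11.
[H^+] = sqrt(Ka x [C2H5NH3+]) = sqrt(1.56e-11 x 0.05051) = 8.88e-7 M.
pH = -log(8.88e-7) = 6.05.

6.05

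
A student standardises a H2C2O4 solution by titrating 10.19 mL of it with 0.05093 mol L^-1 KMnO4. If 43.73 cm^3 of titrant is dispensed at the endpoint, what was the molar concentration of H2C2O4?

n(KMnO4) = 0.05093 x 0.04373 = 0.002227 mol.
From the balanced equation, 2 mol KMnO4 reacts with 5 mol H2C2O4, so n(H2C2O4) = 0.002227 x 5/2 = 0.005568 mol.
[H2C2O4] = 0.005568 / 0.01019 L = 0.546 M.

0.546 M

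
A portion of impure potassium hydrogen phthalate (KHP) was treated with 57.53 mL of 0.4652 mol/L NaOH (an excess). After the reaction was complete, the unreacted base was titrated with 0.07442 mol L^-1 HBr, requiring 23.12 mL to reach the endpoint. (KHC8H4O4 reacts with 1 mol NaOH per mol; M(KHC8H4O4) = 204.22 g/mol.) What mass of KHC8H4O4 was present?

5.11 g

Total n(NaOH) added = 0.4652 x 0.05753 = 0.02676 mol.
n(HBr) used = 0.07442 x 0.02312 = 0.001721 mol, which equals the excess n(NaOH).
So n(NaOH) consumed by the sample = 0.02676 - 0.001721 = 0.02504 mol.
n(KHC8H4O4) = 0.02504 / 1 = 0.02504 mol.
mass = 0.02504 mol x 204.22 g/mol = 5.11 g.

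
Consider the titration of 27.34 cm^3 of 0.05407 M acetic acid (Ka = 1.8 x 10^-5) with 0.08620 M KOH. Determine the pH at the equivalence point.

8.63

n(CH3COOH) = 0.05407 x 0.02734 = 0.001478 mol; V(KOH) at equivalence = 0.001478/0.08620 = 0.01715 L.
At equivalence all the acid is converted to CH3COO-; total volume = 0.02734 + 0.01715 = 0.04449 L, so [CH3COO-] = 0.001478/0.04449 = 0.03323 M.
Kb = Kw/Ka = 1.0e-14 / 1.8 x 10^-5 = 5.56e-10.
[OH^-] = sqrt(Kb x [CH3COO-]) = sqrt(5.56e-10 x 0.03323) = 4.30e-6 M.
pOH = 5.37, so pH = 14.00 - 5.37 = 8.63.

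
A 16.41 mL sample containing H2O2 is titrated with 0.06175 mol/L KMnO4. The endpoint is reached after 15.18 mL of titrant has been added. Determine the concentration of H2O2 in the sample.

n(KMnO4) = 0.06175 x 0.01518 = 0.0009374 mol.
From the balanced equation, 2 mol KMnO4 reacts with 5 mol H2O2, so n(H2O2) = 0.0009374 x 5/2 = 0.002343 mol.
[H2O2] = 0.002343 / 0.01641 L = 0.143 M.

0.143 M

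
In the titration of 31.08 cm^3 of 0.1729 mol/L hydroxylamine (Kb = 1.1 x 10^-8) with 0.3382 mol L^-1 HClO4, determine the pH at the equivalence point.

3.49

n(NH2OH) = 0.1729 x 0.03108 = 0.005374 mol; V(HClO4) at equivalence = 0.005374/0.3382 = 0.01589 L.
At equivalence the base is fully converted to NH3OH+; total volume = 0.04697 L, so [NH3OH+] = 0.005374/0.04697 = 0.1144 M.
Ka(NH3OH+) = Kw/Kb = 1.0e-14 / 1.1 x 10^-8 = 9.09e-7.
[H^+] = sqrt(Ka x [NH3OH+]) = sqrt(9.09e-7 x 0.1144) = 0.000323 M.
pH = -log(0.000323) = 3.49.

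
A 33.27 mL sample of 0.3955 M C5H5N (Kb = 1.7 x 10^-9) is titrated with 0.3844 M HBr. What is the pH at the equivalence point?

n(C5H5N) = 0.3955 x 0.03327 = 0.01316 mol; V(HBr) at equivalence = 0.01316/0.3844 = 0.03423 L.
At equivalence the base is fully converted to C5H5NH+; total volume = 0.06750 L, so [C5H5NH+] = 0.01316/0.06750 = 0.1949 M.
Ka(C5H5NH+) = Kw/Kb = 1.0e-14 / 1.7 x 10^-9 = 5.88e-6.
[H^+] = sqrt(Ka x [C5H5NH+]) = sqrt(5.88e-6 x 0.1949) = 0.00107 M.
pH = -log(0.00107) = 2.97.

2.97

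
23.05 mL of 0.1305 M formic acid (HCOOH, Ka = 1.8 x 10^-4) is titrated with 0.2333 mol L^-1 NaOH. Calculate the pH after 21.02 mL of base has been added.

n(acid) = 0.1305 x 0.02305 = 0.003008 mol; n(NaOH) added = 0.2333 x 0.02102 = 0.004904 mol.
Base is in excess by 0.004904 - 0.003008 = 0.001896 mol in a total volume of 0.04407 L.
[OH^-] = 0.001896/0.04407 = 0.04302 M, so pOH = 1.37 and pH = 14.00 - 1.37 = 12.63.

12.63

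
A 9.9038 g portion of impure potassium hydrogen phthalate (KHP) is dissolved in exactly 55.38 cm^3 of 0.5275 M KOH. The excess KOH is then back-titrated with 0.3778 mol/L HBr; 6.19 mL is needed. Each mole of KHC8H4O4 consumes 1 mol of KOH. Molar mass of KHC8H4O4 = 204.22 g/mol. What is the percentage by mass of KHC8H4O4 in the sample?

55.4%

Total n(KOH) added = 0.5275 x 0.05538 = 0.02921 mol.
n(HBr) used = 0.3778 x 0.006190 = 0.002339 mol, which equals the excess n(KOH).
So n(KOH) consumed by the sample = 0.02921 - 0.002339 = 0.02687 mol.
n(KHC8H4O4) = 0.02687 / 1 = 0.02687 mol.
mass KHC8H4O4 = 0.02687 x 204.22 = 5.488 g, so %KHC8H4O4 = 5.488/9.9038 x 100 = 55.4%.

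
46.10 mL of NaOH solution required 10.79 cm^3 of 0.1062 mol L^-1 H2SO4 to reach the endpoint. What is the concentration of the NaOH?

0.0497 M

n(H2SO4) delivered = 0.1062 x 0.01079 = 0.001146 mol.
The reaction is 2 NaOH + 1 H2SO4, so n(NaOH) = 0.001146 x 2/1 = 0.002292 mol.
[NaOH] = 0.002292 mol / 0.04610 L = 0.0497 M.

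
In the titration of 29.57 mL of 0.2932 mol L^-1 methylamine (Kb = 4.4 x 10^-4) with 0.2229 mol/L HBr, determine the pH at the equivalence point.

n(CH3NH2) = 0.2932 x 0.02957 = 0.008670 mol; V(HBr) at equivalence = 0.008670/0.2229 = 0.03890 L.
At equivalence the base is fully converted to CH3NH3+; total volume = 0.06847 L, so [CH3NH3+] = 0.008670/0.06847 = 0.1266 M.
Ka(CH3NH3+) = Kw/Kb = 1.0e-14 / 4.4 x 10^-4 = 2.27e-11.
[H^+] = sqrt(Ka x [CH3NH3+]) = sqrt(2.27e-11 x 0.1266) = 1.70e-6 M.
pH = -log(1.70e-6) = 5.77.

5.77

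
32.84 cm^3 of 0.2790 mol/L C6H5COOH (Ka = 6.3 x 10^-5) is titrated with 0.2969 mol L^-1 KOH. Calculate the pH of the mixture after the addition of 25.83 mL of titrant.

Initial n(C6H5COOH) = 0.2790 x 0.03284 = 0.009162 mol.
n(KOH) added = 0.2969 x 0.02583 = 0.007669 mol, converting that many moles of C6H5COOH to C6H5COO-.
Remaining n(C6H5COOH) = 0.001493 mol; n(C6H5COO-) = 0.007669 mol.
By Henderson-Hasselbalch, pH = pKa + log([A^-]/[HA]) = 4.20 + log(0.007669/0.001493) = 4.20 + (+0.71) = 4.91.

4.91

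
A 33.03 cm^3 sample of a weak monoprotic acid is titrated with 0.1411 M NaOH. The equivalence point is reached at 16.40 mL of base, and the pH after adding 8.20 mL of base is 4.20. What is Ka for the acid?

6.3 x 10^-5

8.20 mL is half of the equivalence volume, so this is the half-equivalence point where [HA] = [A^-].
At half-equivalence pH = pKa, so pKa = 4.20.
Ka = 10^(-4.20) = 6.3 x 10^-5.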